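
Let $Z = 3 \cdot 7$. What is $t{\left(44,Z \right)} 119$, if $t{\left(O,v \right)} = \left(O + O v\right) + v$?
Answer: $117691$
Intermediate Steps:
$Z = 21$
$t{\left(O,v \right)} = O + v + O v$
$t{\left(44,Z \right)} 119 = \left(44 + 21 + 44 \cdot 21\right) 119 = \left(44 + 21 + 924\right) 119 = 989 \cdot 119 = 117691$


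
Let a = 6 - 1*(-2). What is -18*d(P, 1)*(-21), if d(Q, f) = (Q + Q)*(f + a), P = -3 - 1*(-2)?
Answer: -6804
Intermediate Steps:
P = -1 (P = -3 + 2 = -1)
a = 8 (a = 6 + 2 = 8)
d(Q, f) = 2*Q*(8 + f) (d(Q, f) = (Q + Q)*(f + 8) = (2*Q)*(8 + f) = 2*Q*(8 + f))
-18*d(P, 1)*(-21) = -36*(-1)*(8 + 1)*(-21) = -36*(-1)*9*(-21) = -18*(-18)*(-21) = 324*(-21) = -6804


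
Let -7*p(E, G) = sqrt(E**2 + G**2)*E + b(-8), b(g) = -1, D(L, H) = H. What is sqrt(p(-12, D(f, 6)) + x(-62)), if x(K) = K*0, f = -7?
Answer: sqrt(7 + 504*sqrt(5))/7 ≈ 4.8107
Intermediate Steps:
x(K) = 0
p(E, G) = 1/7 - E*sqrt(E**2 + G**2)/7 (p(E, G) = -(sqrt(E**2 + G**2)*E - 1)/7 = -(E*sqrt(E**2 + G**2) - 1)/7 = -(-1 + E*sqrt(E**2 + G**2))/7 = 1/7 - E*sqrt(E**2 + G**2)/7)
sqrt(p(-12, D(f, 6)) + x(-62)) = sqrt((1/7 - 1/7*(-12)*sqrt((-12)**2 + 6**2)) + 0) = sqrt((1/7 - 1/7*(-12)*sqrt(144 + 36)) + 0) = sqrt((1/7 - 1/7*(-12)*sqrt(180)) + 0) = sqrt((1/7 - 1/7*(-12)*6*sqrt(5)) + 0) = sqrt((1/7 + 72*sqrt(5)/7) + 0) = sqrt(1/7 + 72*sqrt(5)/7)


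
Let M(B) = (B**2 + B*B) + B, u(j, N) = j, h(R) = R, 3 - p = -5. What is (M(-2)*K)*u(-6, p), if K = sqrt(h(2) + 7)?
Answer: -108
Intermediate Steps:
p = 8 (p = 3 - 1*(-5) = 3 + 5 = 8)
M(B) = B + 2*B**2 (M(B) = (B**2 + B**2) + B = 2*B**2 + B = B + 2*B**2)
K = 3 (K = sqrt(2 + 7) = sqrt(9) = 3)
(M(-2)*K)*u(-6, p) = (-2*(1 + 2*(-2))*3)*(-6) = (-2*(1 - 4)*3)*(-6) = (-2*(-3)*3)*(-6) = (6*3)*(-6) = 18*(-6) = -108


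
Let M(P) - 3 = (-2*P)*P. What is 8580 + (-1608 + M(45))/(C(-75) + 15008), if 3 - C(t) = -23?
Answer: 128986065/15034 ≈ 8579.6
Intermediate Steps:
M(P) = 3 - 2*P² (M(P) = 3 + (-2*P)*P = 3 - 2*P²)
C(t) = 26 (C(t) = 3 - 1*(-23) = 3 + 23 = 26)
8580 + (-1608 + M(45))/(C(-75) + 15008) = 8580 + (-1608 + (3 - 2*45²))/(26 + 15008) = 8580 + (-1608 + (3 - 2*2025))/15034 = 8580 + (-1608 + (3 - 4050))*(1/15034) = 8580 + (-1608 - 4047)*(1/15034) = 8580 - 5655*1/15034 = 8580 - 5655/15034 = 128986065/15034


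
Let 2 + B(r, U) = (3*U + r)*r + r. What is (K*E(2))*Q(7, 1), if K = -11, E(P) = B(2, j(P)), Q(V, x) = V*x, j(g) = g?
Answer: -1232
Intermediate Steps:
B(r, U) = -2 + r + r*(r + 3*U) (B(r, U) = -2 + ((3*U + r)*r + r) = -2 + ((r + 3*U)*r + r) = -2 + (r*(r + 3*U) + r) = -2 + (r + r*(r + 3*U)) = -2 + r + r*(r + 3*U))
E(P) = 4 + 6*P (E(P) = -2 + 2 + 2² + 3*P*2 = -2 + 2 + 4 + 6*P = 4 + 6*P)
(K*E(2))*Q(7, 1) = (-11*(4 + 6*2))*(7*1) = -11*(4 + 12)*7 = -11*16*7 = -176*7 = -1232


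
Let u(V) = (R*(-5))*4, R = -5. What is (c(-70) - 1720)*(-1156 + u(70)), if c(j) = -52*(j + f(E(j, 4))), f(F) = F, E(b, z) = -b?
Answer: 1816320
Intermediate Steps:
u(V) = 100 (u(V) = -5*(-5)*4 = 25*4 = 100)
c(j) = 0 (c(j) = -52*(j - j) = -52*0 = 0)
(c(-70) - 1720)*(-1156 + u(70)) = (0 - 1720)*(-1156 + 100) = -1720*(-1056) = 1816320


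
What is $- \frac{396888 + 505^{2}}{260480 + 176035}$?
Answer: $- \frac{651913}{436515} \approx -1.4935$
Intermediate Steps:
$- \frac{396888 + 505^{2}}{260480 + 176035} = - \frac{396888 + 255025}{436515} = - \frac{651913}{436515}$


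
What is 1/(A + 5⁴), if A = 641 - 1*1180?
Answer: 1/86 ≈ 0.011628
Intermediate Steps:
A = -539 (A = 641 - 1180 = -539)
1/(A + 5⁴) = 1/(-539 + 5⁴) = 1/(-539 + 625) = 1/86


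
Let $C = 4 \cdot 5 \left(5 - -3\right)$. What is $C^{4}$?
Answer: $655360000$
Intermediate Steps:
$C = 160$ ($C = 20 \left(5 + 3\right) = 20 \cdot 8 = 160$)
$C^{4} = 160^{4} = 655360000$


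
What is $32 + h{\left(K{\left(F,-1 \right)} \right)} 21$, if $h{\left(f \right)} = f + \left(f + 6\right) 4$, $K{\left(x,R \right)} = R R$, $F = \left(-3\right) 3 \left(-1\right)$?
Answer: $641$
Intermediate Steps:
$F = 9$ ($F = \left(-9\right) \left(-1\right) = 9$)
$K{\left(x,R \right)} = R^{2}$
$h{\left(f \right)} = 24 + 5 f$ ($h{\left(f \right)} = f + \left(6 + f\right) 4 = f + \left(24 + 4 f\right) = 24 + 5 f$)
$32 + h{\left(K{\left(F,-1 \right)} \right)} 21 = 32 + \left(24 + 5 \left(-1\right)^{2}\right) 21 = 32 + \left(24 + 5 \cdot 1\right) 21 = 32 + \left(24 + 5\right) 21 = 32 + 29 \cdot 21 = 32 + 609 = 641$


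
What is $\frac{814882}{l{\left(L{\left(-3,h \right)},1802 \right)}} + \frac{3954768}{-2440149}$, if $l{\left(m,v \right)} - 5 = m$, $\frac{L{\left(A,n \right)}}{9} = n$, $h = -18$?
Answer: $- \frac{663018131998}{127701131} \approx -5192.0$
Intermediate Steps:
$L{\left(A,n \right)} = 9 n$
$l{\left(m,v \right)} = 5 + m$
$\frac{814882}{l{\left(L{\left(-3,h \right)},1802 \right)}} + \frac{3954768}{-2440149} = \frac{814882}{5 + 9 \left(-18\right)} + \frac{3954768}{-2440149} = \frac{814882}{5 - 162} + 3954768 \left(- \frac{1}{2440149}\right) = \frac{814882}{-157} - \frac{1318256}{813383} = 814882 \left(- \frac{1}{157}\right) - \frac{1318256}{813383} = - \frac{814882}{157} - \frac{1318256}{813383} = - \frac{663018131998}{127701131}$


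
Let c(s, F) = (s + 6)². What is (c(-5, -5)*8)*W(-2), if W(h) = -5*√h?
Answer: -40*I*√2 ≈ -56.569*I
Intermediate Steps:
c(s, F) = (6 + s)²
(c(-5, -5)*8)*W(-2) = ((6 - 5)²*8)*(-5*I*√2) = (1²*8)*(-5*I*√2) = (1*8)*(-5*I*√2) = 8*(-5*I*√2) = -40*I*√2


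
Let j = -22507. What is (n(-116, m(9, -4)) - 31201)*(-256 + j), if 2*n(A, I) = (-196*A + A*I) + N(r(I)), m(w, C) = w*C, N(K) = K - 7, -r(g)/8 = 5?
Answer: 808928731/2 ≈ 4.0446e+8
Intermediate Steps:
r(g) = -40 (r(g) = -8*5 = -40)
N(K) = -7 + K
m(w, C) = C*w
n(A, I) = -47/2 - 98*A + A*I/2 (n(A, I) = ((-196*A + A*I) + (-7 - 40))/2 = ((-196*A + A*I) - 47)/2 = (-47 - 196*A + A*I)/2 = -47/2 - 98*A + A*I/2)
(n(-116, m(9, -4)) - 31201)*(-256 + j) = ((-47/2 - 98*(-116) + (1/2)*(-116)*(-4*9)) - 31201)*(-256 - 22507) = ((-47/2 + 11368 + (1/2)*(-116)*(-36)) - 31201)*(-22763) = ((-47/2 + 11368 + 2088) - 31201)*(-22763) = (26865/2 - 31201)*(-22763) = -35537/2*(-22763) = 808928731/2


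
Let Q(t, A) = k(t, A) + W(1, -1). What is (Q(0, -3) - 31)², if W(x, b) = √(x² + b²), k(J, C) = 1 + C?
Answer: (33 - √2)² ≈ 997.66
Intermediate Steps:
W(x, b) = √(b² + x²)
Q(t, A) = 1 + A + √2 (Q(t, A) = (1 + A) + √((-1)² + 1²) = (1 + A) + √(1 + 1) = (1 + A) + √2 = 1 + A + √2)
(Q(0, -3) - 31)² = ((1 - 3 + √2) - 31)² = ((-2 + √2) - 31)² = (-33 + √2)²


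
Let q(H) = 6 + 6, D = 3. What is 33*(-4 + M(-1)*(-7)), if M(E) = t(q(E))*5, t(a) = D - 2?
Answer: -1287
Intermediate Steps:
q(H) = 12
t(a) = 1 (t(a) = 3 - 2 = 1)
M(E) = 5 (M(E) = 1*5 = 5)
33*(-4 + M(-1)*(-7)) = 33*(-4 + 5*(-7)) = 33*(-4 - 35) = 33*(-39) = -1287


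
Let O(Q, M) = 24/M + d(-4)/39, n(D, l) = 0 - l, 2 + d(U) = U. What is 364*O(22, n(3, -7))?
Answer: 1192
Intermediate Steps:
d(U) = -2 + U
n(D, l) = -l
O(Q, M) = -2/13 + 24/M (O(Q, M) = 24/M + (-2 - 4)/39 = 24/M - 6*1/39 = 24/M - 2/13 = -2/13 + 24/M)
364*O(22, n(3, -7)) = 364*(-2/13 + 24/((-1*(-7)))) = 364*(-2/13 + 24/7) = 364*(298/91) = 1192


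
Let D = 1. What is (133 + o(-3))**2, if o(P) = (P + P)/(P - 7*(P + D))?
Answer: 2122849/121 ≈ 17544.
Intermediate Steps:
o(P) = 2*P/(-7 - 6*P) (o(P) = (P + P)/(P - 7*(P + 1)) = (2*P)/(P - 7*(1 + P)) = (2*P)/(P + (-7 - 7*P)) = (2*P)/(-7 - 6*P) = 2*P/(-7 - 6*P))
(133 + o(-3))**2 = (133 - 2*(-3)/(7 + 6*(-3)))**2 = (133 - 2*(-3)/(7 - 18))**2 = (133 - 2*(-3)/(-11))**2 = (133 - 2*(-3)*(-1/11))**2 = (133 - 6/11)**2 = (1457/11)**2 = 2122849/121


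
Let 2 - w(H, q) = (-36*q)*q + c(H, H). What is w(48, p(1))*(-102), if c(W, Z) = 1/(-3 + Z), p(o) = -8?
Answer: -3528146/15 ≈ -2.3521e+5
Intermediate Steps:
w(H, q) = 2 - 1/(-3 + H) + 36*q**2 (w(H, q) = 2 - ((-36*q)*q + 1/(-3 + H)) = 2 - (-36*q**2 + 1/(-3 + H)) = 2 - (1/(-3 + H) - 36*q**2) = 2 + (-1/(-3 + H) + 36*q**2) = 2 - 1/(-3 + H) + 36*q**2)
w(48, p(1))*(-102) = ((-1 + 2*(1 + 18*(-8)**2)*(-3 + 48))/(-3 + 48))*(-102) = ((-1 + 2*(1 + 18*64)*45)/45)*(-102) = ((-1 + 2*(1 + 1152)*45)/45)*(-102) = ((-1 + 2*1153*45)/45)*(-102) = ((-1 + 103770)/45)*(-102) = ((1/45)*103769)*(-102) = (103769/45)*(-102) = -3528146/15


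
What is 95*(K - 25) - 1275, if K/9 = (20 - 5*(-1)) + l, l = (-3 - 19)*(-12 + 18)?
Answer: -95135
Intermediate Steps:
l = -132 (l = -22*6 = -132)
K = -963 (K = 9*((20 - 5*(-1)) - 132) = 9*((20 + 5) - 132) = 9*(25 - 132) = 9*(-107) = -963)
95*(K - 25) - 1275 = 95*(-963 - 25) - 1275 = 95*(-988) - 1275 = -93860 - 1275 = -95135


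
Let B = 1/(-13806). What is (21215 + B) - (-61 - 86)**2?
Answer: -5439565/13806 ≈ -394.00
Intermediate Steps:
B = -1/13806 ≈ -7.2432e-5
(21215 + B) - (-61 - 86)**2 = (21215 - 1/13806) - (-61 - 86)**2 = 292894289/13806 - 1*(-147)**2 = 292894289/13806 - 1*21609 = 292894289/13806 - 21609 = -5439565/13806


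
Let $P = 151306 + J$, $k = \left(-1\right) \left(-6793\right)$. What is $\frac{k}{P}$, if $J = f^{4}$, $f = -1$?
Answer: $\frac{6793}{151307} \approx 0.044895$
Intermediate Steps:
$k = 6793$
$J = 1$ ($J = \left(-1\right)^{4} = 1$)
$P = 151307$ ($P = 151306 + 1 = 151307$)
$\frac{k}{P} = \frac{6793}{151307}$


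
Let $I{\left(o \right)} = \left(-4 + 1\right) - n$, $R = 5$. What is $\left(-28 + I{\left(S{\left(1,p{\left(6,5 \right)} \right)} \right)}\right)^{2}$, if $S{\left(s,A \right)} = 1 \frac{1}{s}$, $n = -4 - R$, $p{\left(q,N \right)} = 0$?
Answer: $484$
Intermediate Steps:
$n = -9$ ($n = -4 - 5 = -9$)
$S{\left(s,A \right)} = \frac{1}{s}$
$I{\left(o \right)} = 6$ ($I{\left(o \right)} = \left(-4 + 1\right) - -9 = -3 + 9 = 6$)
$\left(-28 + I{\left(S{\left(1,p{\left(6,5 \right)} \right)} \right)}\right)^{2} = \left(-28 + 6\right)^{2} = \left(-22\right)^{2} = 484$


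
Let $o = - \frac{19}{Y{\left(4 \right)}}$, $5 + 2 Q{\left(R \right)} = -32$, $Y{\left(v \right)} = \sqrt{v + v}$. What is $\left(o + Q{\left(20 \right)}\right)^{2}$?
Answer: $\frac{3099}{8} + \frac{703 \sqrt{2}}{4} \approx 635.92$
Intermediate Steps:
$Y{\left(v \right)} = \sqrt{2} \sqrt{v}$ ($Y{\left(v \right)} = \sqrt{2 v} = \sqrt{2} \sqrt{v}$)
$Q{\left(R \right)} = - \frac{37}{2}$ ($Q{\left(R \right)} = - \frac{5}{2} + \frac{1}{2} \left(-32\right) = - \frac{5}{2} - 16 = - \frac{37}{2}$)
$o = - \frac{19 \sqrt{2}}{4}$ ($o = - \frac{19}{\sqrt{2} \sqrt{4}} = - \frac{19}{\sqrt{2} \cdot 2} = - \frac{19}{2 \sqrt{2}} = - 19 \frac{\sqrt{2}}{4} = - \frac{19 \sqrt{2}}{4} \approx -6.7175$)
$\left(o + Q{\left(20 \right)}\right)^{2} = \left(- \frac{19 \sqrt{2}}{4} - \frac{37}{2}\right)^{2} = \left(- \frac{37}{2} - \frac{19 \sqrt{2}}{4}\right)^{2}$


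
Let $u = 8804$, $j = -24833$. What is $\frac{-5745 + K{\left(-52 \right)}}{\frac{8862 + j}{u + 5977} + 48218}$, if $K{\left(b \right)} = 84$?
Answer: $- \frac{83675241}{712694287} \approx -0.11741$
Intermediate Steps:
$\frac{-5745 + K{\left(-52 \right)}}{\frac{8862 + j}{u + 5977} + 48218} = \frac{-5745 + 84}{\frac{8862 - 24833}{8804 + 5977} + 48218} = - \frac{5661}{- \frac{15971}{14781} + 48218} = - \frac{5661}{\frac{712694287}{14781}} = \left(-5661\right) \frac{14781}{712694287} = - \frac{83675241}{712694287}$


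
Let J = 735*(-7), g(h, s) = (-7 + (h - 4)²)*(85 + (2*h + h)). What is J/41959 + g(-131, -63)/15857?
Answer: -235519575361/665343863 ≈ -353.98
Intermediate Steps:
g(h, s) = (-7 + (-4 + h)²)*(85 + 3*h)
J = -5145
J/41959 + g(-131, -63)/15857 = -5145/41959 + (765 - 653*(-131) + 3*(-131)³ + 61*(-131)²)/15857 = -5145*1/41959 + (765 + 85543 + 3*(-2248091) + 61*17161)*(1/15857) = -5145/41959 + (765 + 85543 - 6744273 + 1046821)*(1/15857) = -5145/41959 - 5611144*1/15857 = -5145/41959 - 5611144/15857 = -235519575361/665343863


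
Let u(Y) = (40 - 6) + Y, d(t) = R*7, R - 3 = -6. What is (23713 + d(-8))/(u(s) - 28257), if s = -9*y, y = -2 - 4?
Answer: -23692/28169 ≈ -0.84107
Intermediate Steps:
R = -3 (R = 3 - 6 = -3)
y = -6
d(t) = -21 (d(t) = -3*7 = -21)
s = 54 (s = -9*(-6) = 54)
u(Y) = 34 + Y
(23713 + d(-8))/(u(s) - 28257) = (23713 - 21)/((34 + 54) - 28257) = 23692/(88 - 28257) = 23692/(-28169) = 23692*(-1/28169) = -23692/28169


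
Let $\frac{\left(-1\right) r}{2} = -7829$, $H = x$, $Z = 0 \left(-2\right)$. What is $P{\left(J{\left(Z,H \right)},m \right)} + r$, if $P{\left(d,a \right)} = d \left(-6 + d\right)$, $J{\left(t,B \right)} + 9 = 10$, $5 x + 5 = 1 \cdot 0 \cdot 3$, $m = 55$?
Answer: $15653$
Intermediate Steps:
$x = -1$ ($x = -1 + \frac{1 \cdot 0 \cdot 3}{5} = -1 + \frac{0 \cdot 3}{5} = -1 + \frac{1}{5} \cdot 0 = -1 + 0 = -1$)
$Z = 0$
$H = -1$
$J{\left(t,B \right)} = 1$ ($J{\left(t,B \right)} = -9 + 10 = 1$)
$r = 15658$ ($r = \left(-2\right) \left(-7829\right) = 15658$)
$P{\left(J{\left(Z,H \right)},m \right)} + r = 1 \left(-6 + 1\right) + 15658 = 1 \left(-5\right) + 15658 = -5 + 15658 = 15653$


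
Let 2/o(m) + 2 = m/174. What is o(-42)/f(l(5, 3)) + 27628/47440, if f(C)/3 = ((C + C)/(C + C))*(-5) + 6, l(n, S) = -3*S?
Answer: 131797/462540 ≈ 0.28494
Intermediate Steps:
o(m) = 2/(-2 + m/174)
f(C) = 3 (f(C) = 3*(((C + C)/(C + C))*(-5) + 6) = 3*(((2*C)/((2*C)))*(-5) + 6) = 3*(((2*C)*(1/(2*C)))*(-5) + 6) = 3*(1*(-5) + 6) = 3*(-5 + 6) = 3*1 = 3)
o(-42)/f(l(5, 3)) + 27628/47440 = (348/(-348 - 42))/3 + 27628/47440 = (348/(-390))*(⅓) + 27628*(1/47440) = (348*(-1/390))*(⅓) + 6907/11860 = -58/65*⅓ + 6907/11860 = -58/195 + 6907/11860 = 131797/462540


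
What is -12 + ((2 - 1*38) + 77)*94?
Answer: 3842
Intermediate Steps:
-12 + ((2 - 1*38) + 77)*94 = -12 + ((2 - 38) + 77)*94 = -12 + (-36 + 77)*94 = -12 + 41*94 = -12 + 3854 = 3842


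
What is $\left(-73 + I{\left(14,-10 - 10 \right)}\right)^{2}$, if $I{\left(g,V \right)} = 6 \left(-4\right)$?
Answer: $9409$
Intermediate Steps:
$I{\left(g,V \right)} = -24$
$\left(-73 + I{\left(14,-10 - 10 \right)}\right)^{2} = \left(-73 - 24\right)^{2} = \left(-97\right)^{2} = 9409$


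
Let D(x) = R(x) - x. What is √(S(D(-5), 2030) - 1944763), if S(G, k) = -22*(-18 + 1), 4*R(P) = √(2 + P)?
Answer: I*√1944389 ≈ 1394.4*I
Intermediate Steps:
R(P) = √(2 + P)/4
D(x) = -x + √(2 + x)/4 (D(x) = √(2 + x)/4 - x = -x + √(2 + x)/4)
S(G, k) = 374 (S(G, k) = -22*(-17) = 374)
√(S(D(-5), 2030) - 1944763) = √(374 - 1944763) = √(-1944389) = I*√1944389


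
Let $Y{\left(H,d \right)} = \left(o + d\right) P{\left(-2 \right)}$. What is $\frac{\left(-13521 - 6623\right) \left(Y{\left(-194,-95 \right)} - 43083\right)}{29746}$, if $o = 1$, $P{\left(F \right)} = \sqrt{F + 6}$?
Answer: $\frac{435825512}{14873} \approx 29303.0$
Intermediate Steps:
$P{\left(F \right)} = \sqrt{6 + F}$
$Y{\left(H,d \right)} = 2 + 2 d$ ($Y{\left(H,d \right)} = \left(1 + d\right) \sqrt{6 - 2} = \left(1 + d\right) \sqrt{4} = \left(1 + d\right) 2 = 2 + 2 d$)
$\frac{\left(-13521 - 6623\right) \left(Y{\left(-194,-95 \right)} - 43083\right)}{29746} = \frac{\left(-13521 - 6623\right) \left(\left(2 + 2 \left(-95\right)\right) - 43083\right)}{29746} = - 20144 \left(\left(2 - 190\right) - 43083\right) \frac{1}{29746} = - 20144 \left(-188 - 43083\right) \frac{1}{29746} = \left(-20144\right) \left(-43271\right) \frac{1}{29746} = 871651024 \cdot \frac{1}{29746} = \frac{435825512}{14873}$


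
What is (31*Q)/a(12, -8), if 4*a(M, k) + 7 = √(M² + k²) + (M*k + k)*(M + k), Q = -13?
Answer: 681876/178721 + 6448*√13/178721 ≈ 3.9454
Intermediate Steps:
a(M, k) = -7/4 + √(M² + k²)/4 + (M + k)*(k + M*k)/4 (a(M, k) = -7/4 + (√(M² + k²) + (M*k + k)*(M + k))/4 = -7/4 + (√(M² + k²) + (k + M*k)*(M + k))/4 = -7/4 + (√(M² + k²) + (M + k)*(k + M*k))/4 = -7/4 + (√(M² + k²)/4 + (M + k)*(k + M*k)/4) = -7/4 + √(M² + k²)/4 + (M + k)*(k + M*k)/4)
(31*Q)/a(12, -8) = (31*(-13))/(-7/4 + (¼)*(-8)² + √(12² + (-8)²)/4 + (¼)*12*(-8) + (¼)*12*(-8)² + (¼)*(-8)*12²) = -403/(-7/4 + (¼)*64 + √(144 + 64)/4 - 24 + (¼)*12*64 + (¼)*(-8)*144) = -403/(-7/4 + 16 + √208/4 - 24 + 192 - 288) = -403/(-7/4 + 16 + (4*√13)/4 - 24 + 192 - 288) = -403/(-7/4 + 16 + √13 - 24 + 192 - 288) = -403/(-423/4 + √13)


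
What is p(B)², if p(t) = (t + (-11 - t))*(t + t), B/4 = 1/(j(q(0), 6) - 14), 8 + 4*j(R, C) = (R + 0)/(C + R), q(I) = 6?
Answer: 495616/16129 ≈ 30.728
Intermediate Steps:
j(R, C) = -2 + R/(4*(C + R)) (j(R, C) = -2 + ((R + 0)/(C + R))/4 = -2 + (R/(C + R))/4 = -2 + R/(4*(C + R)))
B = -32/127 (B = 4/((-2*6 - 7/4*6)/(6 + 6) - 14) = 4/((-12 - 21/2)/12 - 14) = 4/((1/12)*(-45/2) - 14) = 4/(-15/8 - 14) = 4/(-127/8) = 4*(-8/127) = -32/127 ≈ -0.25197)
p(t) = -22*t
p(B)² = (-22*(-32/127))² = (704/127)² = 495616/16129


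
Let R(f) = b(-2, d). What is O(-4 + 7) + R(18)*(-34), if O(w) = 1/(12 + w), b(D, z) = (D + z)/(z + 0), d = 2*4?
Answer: -763/30 ≈ -25.433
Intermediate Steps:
d = 8
b(D, z) = (D + z)/z
R(f) = 3/4 (R(f) = (-2 + 8)/8 = (1/8)*6 = 3/4)
O(-4 + 7) + R(18)*(-34) = 1/(12 + (-4 + 7)) + (3/4)*(-34) = 1/(12 + 3) - 51/2 = 1/15 - 51/2 = -763/30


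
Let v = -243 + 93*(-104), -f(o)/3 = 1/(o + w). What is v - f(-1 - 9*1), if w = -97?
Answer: -1060908/107 ≈ -9915.0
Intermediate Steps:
f(o) = -3/(-97 + o) (f(o) = -3/(o - 97) = -3/(-97 + o))
v = -9915 (v = -243 - 9672 = -9915)
v - f(-1 - 9*1) = -9915 - (-3)/(-97 + (-1 - 9*1)) = -9915 - (-3)/(-97 + (-1 - 9)) = -9915 - (-3)/(-97 - 10) = -9915 - (-3)/(-107) = -9915 - (-3)*(-1)/107 = -9915 - 1*3/107 = -9915 - 3/107 = -1060908/107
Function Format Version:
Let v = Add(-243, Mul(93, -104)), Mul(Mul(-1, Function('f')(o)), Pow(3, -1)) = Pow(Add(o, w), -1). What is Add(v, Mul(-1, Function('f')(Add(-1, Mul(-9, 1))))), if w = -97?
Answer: Rational(-1060908, 107) ≈ -9915.0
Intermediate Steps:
Function('f')(o) = Mul(-3, Pow(Add(-97, o), -1)) (Function('f')(o) = Mul(-3, Pow(Add(o, -97), -1)) = Mul(-3, Pow(Add(-97, o), -1)))
v = -9915 (v = Add(-243, -9672) = -9915)
Add(v, Mul(-1, Function('f')(Add(-1, Mul(-9, 1))))) = Add(-9915, Mul(-1, Mul(-3, Pow(Add(-97, Add(-1, Mul(-9, 1))), -1)))) = Add(-9915, Mul(-1, Mul(-3, Pow(Add(-97, Add(-1, -9)), -1)))) = Add(-9915, Mul(-1, Mul(-3, Pow(Add(-97, -10), -1)))) = Add(-9915, Mul(-1, Mul(-3, Pow(-107, -1)))) = Add(-9915, Mul(-1, Mul(-3, Rational(-1, 107)))) = Add(-9915, Mul(-1, Rational(3, 107))) = Add(-9915, Rational(-3, 107)) = Rational(-1060908, 107)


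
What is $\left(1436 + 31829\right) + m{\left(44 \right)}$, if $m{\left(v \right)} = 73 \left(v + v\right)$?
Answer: $39689$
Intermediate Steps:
$m{\left(v \right)} = 146 v$ ($m{\left(v \right)} = 73 \cdot 2 v = 146 v$)
$\left(1436 + 31829\right) + m{\left(44 \right)} = \left(1436 + 31829\right) + 146 \cdot 44 = 33265 + 6424 = 39689$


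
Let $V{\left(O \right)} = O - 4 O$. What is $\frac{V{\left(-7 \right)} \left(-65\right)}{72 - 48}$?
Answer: $- \frac{455}{8} \approx -56.875$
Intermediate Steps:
$V{\left(O \right)} = - 3 O$
$\frac{V{\left(-7 \right)} \left(-65\right)}{72 - 48} = \frac{\left(-3\right) \left(-7\right) \left(-65\right)}{72 - 48} = \frac{21 \left(-65\right)}{24} = \left(-1365\right) \frac{1}{24} = - \frac{455}{8}$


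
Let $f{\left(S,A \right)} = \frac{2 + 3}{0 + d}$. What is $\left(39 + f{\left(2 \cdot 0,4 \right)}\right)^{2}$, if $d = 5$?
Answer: $1600$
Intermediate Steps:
$f{\left(S,A \right)} = 1$ ($f{\left(S,A \right)} = \frac{2 + 3}{0 + 5} = \frac{5}{5} = 5 \cdot \frac{1}{5} = 1$)
$\left(39 + f{\left(2 \cdot 0,4 \right)}\right)^{2} = \left(39 + 1\right)^{2} = 40^{2} = 1600$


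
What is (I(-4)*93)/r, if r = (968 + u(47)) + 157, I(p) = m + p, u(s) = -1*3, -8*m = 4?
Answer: -279/748 ≈ -0.37299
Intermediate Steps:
m = -1/2 (m = -1/8*4 = -1/2 ≈ -0.50000)
u(s) = -3
I(p) = -1/2 + p
r = 1122 (r = (968 - 3) + 157 = 965 + 157 = 1122)
(I(-4)*93)/r = ((-1/2 - 4)*93)/1122 = -9/2*93*(1/1122) = -837/2*1/1122 = -279/748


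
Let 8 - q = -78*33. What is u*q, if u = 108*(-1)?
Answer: -278856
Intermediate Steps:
u = -108
q = 2582 (q = 8 - (-78)*33 = 8 - 1*(-2574) = 8 + 2574 = 2582)
u*q = -108*2582 = -278856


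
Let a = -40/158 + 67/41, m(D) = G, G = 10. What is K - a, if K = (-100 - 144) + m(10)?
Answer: -762399/3239 ≈ -235.38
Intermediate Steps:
m(D) = 10
K = -234 (K = (-100 - 144) + 10 = -244 + 10 = -234)
a = 4473/3239 (a = -40*1/158 + 67*(1/41) = -20/79 + 67/41 = 4473/3239 ≈ 1.3810)
K - a = -234 - 1*4473/3239 = -234 - 4473/3239 = -762399/3239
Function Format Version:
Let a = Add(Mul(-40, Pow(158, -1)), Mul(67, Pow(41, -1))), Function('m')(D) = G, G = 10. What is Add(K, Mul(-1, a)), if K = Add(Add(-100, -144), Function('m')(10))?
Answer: Rational(-762399, 3239) ≈ -235.38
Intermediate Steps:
Function('m')(D) = 10
K = -234 (K = Add(Add(-100, -144), 10) = Add(-244, 10) = -234)
a = Rational(4473, 3239) (a = Add(Mul(-40, Rational(1, 158)), Mul(67, Rational(1, 41))) = Add(Rational(-20, 79), Rational(67, 41)) = Rational(4473, 3239) ≈ 1.3810)
Add(K, Mul(-1, a)) = Add(-234, Mul(-1, Rational(4473, 3239))) = Add(-234, Rational(-4473, 3239)) = Rational(-762399, 3239)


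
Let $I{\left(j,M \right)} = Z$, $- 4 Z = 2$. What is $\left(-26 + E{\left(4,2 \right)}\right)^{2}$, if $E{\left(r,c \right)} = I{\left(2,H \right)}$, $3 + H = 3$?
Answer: $\frac{2809}{4} \approx 702.25$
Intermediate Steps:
$H = 0$ ($H = -3 + 3 = 0$)
$Z = - \frac{1}{2}$ ($Z = \left(- \frac{1}{4}\right) 2 = - \frac{1}{2} \approx -0.5$)
$I{\left(j,M \right)} = - \frac{1}{2}$
$E{\left(r,c \right)} = - \frac{1}{2}$
$\left(-26 + E{\left(4,2 \right)}\right)^{2} = \left(-26 - \frac{1}{2}\right)^{2} = \left(- \frac{53}{2}\right)^{2} = \frac{2809}{4}$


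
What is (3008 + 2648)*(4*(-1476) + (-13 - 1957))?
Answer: -44535344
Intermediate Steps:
(3008 + 2648)*(4*(-1476) + (-13 - 1957)) = 5656*(-5904 - 1970) = 5656*(-7874) = -44535344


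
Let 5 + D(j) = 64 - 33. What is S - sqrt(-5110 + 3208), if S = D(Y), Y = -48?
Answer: 26 - I*sqrt(1902) ≈ 26.0 - 43.612*I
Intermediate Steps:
D(j) = 26 (D(j) = -5 + (64 - 33) = -5 + 31 = 26)
S = 26
S - sqrt(-5110 + 3208) = 26 - sqrt(-5110 + 3208) = 26 - sqrt(-1902) = 26 - I*sqrt(1902)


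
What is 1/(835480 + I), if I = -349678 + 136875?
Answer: 1/622677 ≈ 1.6060e-6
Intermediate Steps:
I = -212803
1/(835480 + I) = 1/(835480 - 212803) = 1/622677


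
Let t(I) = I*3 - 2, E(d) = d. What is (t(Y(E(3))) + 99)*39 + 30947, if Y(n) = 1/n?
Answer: 34769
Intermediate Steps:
t(I) = -2 + 3*I (t(I) = 3*I - 2 = -2 + 3*I)
(t(Y(E(3))) + 99)*39 + 30947 = ((-2 + 3/3) + 99)*39 + 30947 = ((-2 + 3*(⅓)) + 99)*39 + 30947 = ((-2 + 1) + 99)*39 + 30947 = (-1 + 99)*39 + 30947 = 98*39 + 30947 = 3822 + 30947 = 34769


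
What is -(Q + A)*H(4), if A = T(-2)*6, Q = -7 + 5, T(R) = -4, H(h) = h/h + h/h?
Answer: 52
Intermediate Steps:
H(h) = 2 (H(h) = 1 + 1 = 2)
Q = -2
A = -24 (A = -4*6 = -24)
-(Q + A)*H(4) = -(-2 - 24)*2 = -(-26)*2 = -1*(-52) = 52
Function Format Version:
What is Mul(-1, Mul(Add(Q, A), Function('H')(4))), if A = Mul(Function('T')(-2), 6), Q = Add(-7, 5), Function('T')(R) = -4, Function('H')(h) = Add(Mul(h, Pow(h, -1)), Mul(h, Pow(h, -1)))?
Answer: 52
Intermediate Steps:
Function('H')(h) = 2 (Function('H')(h) = Add(1, 1) = 2)
Q = -2
A = -24 (A = Mul(-4, 6) = -24)
Mul(-1, Mul(Add(Q, A), Function('H')(4))) = Mul(-1, Mul(Add(-2, -24), 2)) = Mul(-1, Mul(-26, 2)) = Mul(-1, -52) = 52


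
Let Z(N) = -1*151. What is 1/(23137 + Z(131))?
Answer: 1/22986 ≈ 4.3505e-5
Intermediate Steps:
Z(N) = -151
1/(23137 + Z(131)) = 1/(23137 - 151) = 1/22986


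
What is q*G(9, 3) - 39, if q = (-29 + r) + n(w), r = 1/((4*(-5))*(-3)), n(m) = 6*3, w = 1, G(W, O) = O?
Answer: -1439/20 ≈ -71.950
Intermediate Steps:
n(m) = 18
r = 1/60 (r = 1/(-20*(-3)) = 1/60 ≈ 0.016667)
q = -659/60 (q = (-29 + 1/60) + 18 = -1739/60 + 18 = -659/60 ≈ -10.983)
q*G(9, 3) - 39 = -659/60*3 - 39 = -659/20 - 39 = -1439/20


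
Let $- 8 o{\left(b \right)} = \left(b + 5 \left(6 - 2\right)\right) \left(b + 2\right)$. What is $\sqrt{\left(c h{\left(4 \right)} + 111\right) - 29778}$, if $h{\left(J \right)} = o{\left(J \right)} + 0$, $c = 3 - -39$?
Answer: $i \sqrt{30423} \approx 174.42 i$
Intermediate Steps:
$o{\left(b \right)} = - \frac{\left(2 + b\right) \left(20 + b\right)}{8}$ ($o{\left(b \right)} = - \frac{\left(b + 5 \left(6 - 2\right)\right) \left(b + 2\right)}{8} = - \frac{\left(b + 5 \cdot 4\right) \left(2 + b\right)}{8} = - \frac{\left(b + 20\right) \left(2 + b\right)}{8} = - \frac{\left(20 + b\right) \left(2 + b\right)}{8} = - \frac{\left(2 + b\right) \left(20 + b\right)}{8}$)
$c = 42$ ($c = 3 + 39 = 42$)
$h{\left(J \right)} = -5 - \frac{11 J}{4} - \frac{J^{2}}{8}$ ($h{\left(J \right)} = \left(-5 - \frac{11 J}{4} - \frac{J^{2}}{8}\right) + 0 = -5 - \frac{11 J}{4} - \frac{J^{2}}{8}$)
$\sqrt{\left(c h{\left(4 \right)} + 111\right) - 29778} = \sqrt{\left(42 \left(-5 - 11 - \frac{4^{2}}{8}\right) + 111\right) - 29778} = \sqrt{\left(42 \left(-5 - 11 - 2\right) + 111\right) - 29778} = \sqrt{\left(42 \left(-18\right) + 111\right) - 29778} = \sqrt{\left(-756 + 111\right) - 29778} = \sqrt{-645 - 29778} = \sqrt{-30423} = i \sqrt{30423}$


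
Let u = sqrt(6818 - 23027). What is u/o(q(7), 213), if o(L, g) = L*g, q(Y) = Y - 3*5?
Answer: -I*sqrt(1801)/568 ≈ -0.074715*I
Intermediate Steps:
q(Y) = -15 + Y (q(Y) = Y - 1*15 = Y - 15 = -15 + Y)
u = 3*I*sqrt(1801) (u = sqrt(-16209) = 3*I*sqrt(1801) ≈ 127.31*I)
u/o(q(7), 213) = (3*I*sqrt(1801))/(((-15 + 7)*213)) = (3*I*sqrt(1801))/((-8*213)) = (3*I*sqrt(1801))/(-1704) = (3*I*sqrt(1801))*(-1/1704) = -I*sqrt(1801)/568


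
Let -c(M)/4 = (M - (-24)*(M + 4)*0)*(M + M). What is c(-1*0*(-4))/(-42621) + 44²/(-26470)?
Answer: -968/13235 ≈ -0.073139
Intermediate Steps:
c(M) = -8*M² (c(M) = -4*(M - (-24)*(M + 4)*0)*(M + M) = -4*(M - (-24)*(4 + M)*0)*2*M = -4*(M - 6*(-16 - 4*M)*0)*2*M = -4*(M + (96 + 24*M)*0)*2*M = -4*(M + 0)*2*M = -4*M*2*M = -8*M²)
c(-1*0*(-4))/(-42621) + 44²/(-26470) = -8*(-1*0*(-4))²/(-42621) + 44²/(-26470) = -8*(0*(-4))²*(-1/42621) + 1936*(-1/26470) = -8*0²*(-1/42621) - 968/13235 = -8*0*(-1/42621) - 968/13235 = 0*(-1/42621) - 968/13235 = 0 - 968/13235 = -968/13235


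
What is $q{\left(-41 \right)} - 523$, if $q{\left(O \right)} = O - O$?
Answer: $-523$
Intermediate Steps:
$q{\left(O \right)} = 0$
$q{\left(-41 \right)} - 523 = 0 - 523 = -523$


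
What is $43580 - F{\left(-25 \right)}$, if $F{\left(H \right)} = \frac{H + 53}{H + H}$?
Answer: $\frac{1089514}{25} \approx 43581.0$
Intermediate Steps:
$F{\left(H \right)} = \frac{53 + H}{2 H}$
$43580 - F{\left(-25 \right)} = 43580 - \frac{53 - 25}{2 \left(-25\right)} = 43580 - \frac{1}{2} \left(- \frac{1}{25}\right) 28 = 43580 - - \frac{14}{25} = 43580 + \frac{14}{25} = \frac{1089514}{25}$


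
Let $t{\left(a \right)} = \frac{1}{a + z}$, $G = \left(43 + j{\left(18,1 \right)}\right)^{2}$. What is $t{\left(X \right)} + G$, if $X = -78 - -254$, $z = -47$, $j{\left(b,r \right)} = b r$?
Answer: $\frac{480010}{129} \approx 3721.0$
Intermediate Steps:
$G = 3721$ ($G = \left(43 + 18 \cdot 1\right)^{2} = \left(43 + 18\right)^{2} = 61^{2} = 3721$)
$X = 176$ ($X = -78 + 254 = 176$)
$t{\left(a \right)} = \frac{1}{-47 + a}$ ($t{\left(a \right)} = \frac{1}{a - 47} = \frac{1}{-47 + a}$)
$t{\left(X \right)} + G = \frac{1}{-47 + 176} + 3721 = \frac{1}{129} + 3721 = \frac{480010}{129}$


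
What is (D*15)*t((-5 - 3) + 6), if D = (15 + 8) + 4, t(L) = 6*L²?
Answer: 9720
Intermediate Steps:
D = 27 (D = 23 + 4 = 27)
(D*15)*t((-5 - 3) + 6) = (27*15)*(6*((-5 - 3) + 6)²) = 405*(6*(-8 + 6)²) = 405*(6*(-2)²) = 405*(6*4) = 405*24 = 9720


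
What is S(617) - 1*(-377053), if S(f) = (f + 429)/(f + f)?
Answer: 232642224/617 ≈ 3.7705e+5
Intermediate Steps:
S(f) = (429 + f)/(2*f) (S(f) = (429 + f)/((2*f)) = (429 + f)*(1/(2*f)) = (429 + f)/(2*f))
S(617) - 1*(-377053) = (½)*(429 + 617)/617 - 1*(-377053) = (½)*(1/617)*1046 + 377053 = 523/617 + 377053 = 232642224/617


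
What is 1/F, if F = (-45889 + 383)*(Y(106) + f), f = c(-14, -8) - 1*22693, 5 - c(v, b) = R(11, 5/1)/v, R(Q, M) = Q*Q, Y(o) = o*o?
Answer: 7/3645189871 ≈ 1.9203e-9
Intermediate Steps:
Y(o) = o**2
R(Q, M) = Q**2
c(v, b) = 5 - 121/v (c(v, b) = 5 - 11**2/v = 5 - 121/v)
f = -317511/14 (f = (5 - 121/(-14)) - 1*22693 = (5 - 121*(-1/14)) - 22693 = (5 + 121/14) - 22693 = 191/14 - 22693 = -317511/14 ≈ -22679.)
F = 3645189871/7 (F = (-45889 + 383)*(106**2 - 317511/14) = -45506*(11236 - 317511/14) = -45506*(-160207/14) = 3645189871/7 ≈ 5.2074e+8)
1/F = 1/(3645189871/7) = 7/3645189871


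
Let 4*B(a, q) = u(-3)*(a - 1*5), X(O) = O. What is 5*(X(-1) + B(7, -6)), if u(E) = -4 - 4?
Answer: -25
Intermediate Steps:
u(E) = -8
B(a, q) = 10 - 2*a (B(a, q) = (-8*(a - 1*5))/4 = (-8*(a - 5))/4 = (-8*(-5 + a))/4 = (40 - 8*a)/4 = 10 - 2*a)
5*(X(-1) + B(7, -6)) = 5*(-1 + (10 - 2*7)) = 5*(-1 + (10 - 14)) = 5*(-1 - 4) = 5*(-5) = -25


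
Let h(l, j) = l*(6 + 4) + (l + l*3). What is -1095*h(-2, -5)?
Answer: 30660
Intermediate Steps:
h(l, j) = 14*l (h(l, j) = l*10 + (l + 3*l) = 10*l + 4*l = 14*l)
-1095*h(-2, -5) = -15330*(-2) = -1095*(-28) = 30660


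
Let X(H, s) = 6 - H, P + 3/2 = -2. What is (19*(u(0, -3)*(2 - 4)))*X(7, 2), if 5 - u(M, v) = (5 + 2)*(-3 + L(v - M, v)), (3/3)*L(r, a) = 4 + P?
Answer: 855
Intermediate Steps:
P = -7/2 (P = -3/2 - 2 = -7/2 ≈ -3.5000)
L(r, a) = 1/2 (L(r, a) = 4 - 7/2 = 1/2)
u(M, v) = 45/2 (u(M, v) = 5 - (5 + 2)*(-3 + 1/2) = 5 - 7*(-5)/2 = 5 - 1*(-35/2) = 5 + 35/2 = 45/2)
(19*(u(0, -3)*(2 - 4)))*X(7, 2) = (19*(45*(2 - 4)/2))*(6 - 1*7) = (19*((45/2)*(-2)))*(6 - 7) = (19*(-45))*(-1) = -855*(-1) = 855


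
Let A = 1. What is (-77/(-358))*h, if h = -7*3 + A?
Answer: -770/179 ≈ -4.3017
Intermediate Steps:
h = -20 (h = -7*3 + 1 = -21 + 1 = -20)
(-77/(-358))*h = -77/(-358)*(-20) = -77*(-1/358)*(-20) = (77/358)*(-20) = -770/179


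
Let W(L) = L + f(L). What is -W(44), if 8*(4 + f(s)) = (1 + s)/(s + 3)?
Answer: -15085/376 ≈ -40.120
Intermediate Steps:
f(s) = -4 + (1 + s)/(8*(3 + s)) (f(s) = -4 + ((1 + s)/(s + 3))/8 = -4 + ((1 + s)/(3 + s))/8 = -4 + (1 + s)/(8*(3 + s)))
W(L) = L + (-95 - 31*L)/(8*(3 + L))
-W(44) = -(-95 - 7*44 + 8*44²)/(8*(3 + 44)) = -(-95 - 308 + 8*1936)/(8*47) = -(-95 - 308 + 15488)/(8*47) = -15085/(8*47) = -1*15085/376 = -15085/376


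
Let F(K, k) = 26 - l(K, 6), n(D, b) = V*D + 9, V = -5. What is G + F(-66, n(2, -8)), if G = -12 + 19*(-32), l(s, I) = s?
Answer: -528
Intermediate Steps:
n(D, b) = 9 - 5*D (n(D, b) = -5*D + 9 = 9 - 5*D)
F(K, k) = 26 - K
G = -620 (G = -12 - 608 = -620)
G + F(-66, n(2, -8)) = -620 + (26 - 1*(-66)) = -620 + (26 + 66) = -620 + 92 = -528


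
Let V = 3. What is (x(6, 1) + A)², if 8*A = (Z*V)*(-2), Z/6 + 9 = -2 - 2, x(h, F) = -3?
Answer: 12321/4 ≈ 3080.3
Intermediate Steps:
Z = -78 (Z = -54 + 6*(-2 - 2) = -54 + 6*(-4) = -54 - 24 = -78)
A = 117/2 (A = (-78*3*(-2))/8 = (-234*(-2))/8 = (⅛)*468 = 117/2 ≈ 58.500)
(x(6, 1) + A)² = (-3 + 117/2)² = (111/2)² = 12321/4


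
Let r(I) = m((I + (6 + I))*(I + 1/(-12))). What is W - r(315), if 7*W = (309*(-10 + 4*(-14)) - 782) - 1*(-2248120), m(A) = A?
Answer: 824935/7 ≈ 1.1785e+5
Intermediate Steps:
r(I) = (6 + 2*I)*(-1/12 + I) (r(I) = (I + (6 + I))*(I + 1/(-12)) = (6 + 2*I)*(I - 1/12) = (6 + 2*I)*(-1/12 + I))
W = 2226944/7 (W = ((309*(-10 + 4*(-14)) - 782) - 1*(-2248120))/7 = ((309*(-10 - 56) - 782) + 2248120)/7 = ((309*(-66) - 782) + 2248120)/7 = ((-20394 - 782) + 2248120)/7 = (-21176 + 2248120)/7 = (⅐)*2226944 = 2226944/7 ≈ 3.1814e+5)
W - r(315) = 2226944/7 - (-½ + 2*315² + (35/6)*315) = 2226944/7 - (-½ + 2*99225 + 3675/2) = 2226944/7 - (-½ + 198450 + 3675/2) = 2226944/7 - 1*200287 = 2226944/7 - 200287 = 824935/7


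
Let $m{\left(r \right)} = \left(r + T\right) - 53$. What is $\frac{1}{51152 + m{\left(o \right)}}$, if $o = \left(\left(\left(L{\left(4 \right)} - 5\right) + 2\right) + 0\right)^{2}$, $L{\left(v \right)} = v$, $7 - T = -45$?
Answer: $\frac{1}{51152} \approx 1.955 \cdot 10^{-5}$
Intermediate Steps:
$T = 52$ ($T = 7 - -45 = 7 + 45 = 52$)
$o = 1$ ($o = \left(\left(\left(4 - 5\right) + 2\right) + 0\right)^{2} = \left(\left(-1 + 2\right) + 0\right)^{2} = \left(1 + 0\right)^{2} = 1^{2} = 1$)
$m{\left(r \right)} = -1 + r$ ($m{\left(r \right)} = \left(r + 52\right) - 53 = \left(52 + r\right) - 53 = -1 + r$)
$\frac{1}{51152 + m{\left(o \right)}} = \frac{1}{51152 + \left(-1 + 1\right)} = \frac{1}{51152 + 0} = \frac{1}{51152}$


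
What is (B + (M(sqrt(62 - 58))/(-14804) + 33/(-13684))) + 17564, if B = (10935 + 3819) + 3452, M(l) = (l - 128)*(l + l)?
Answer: 164686799521/4604044 ≈ 35770.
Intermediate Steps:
M(l) = 2*l*(-128 + l) (M(l) = (-128 + l)*(2*l) = 2*l*(-128 + l))
B = 18206 (B = 14754 + 3452 = 18206)
(B + (M(sqrt(62 - 58))/(-14804) + 33/(-13684))) + 17564 = (18206 + ((2*sqrt(62 - 58)*(-128 + sqrt(62 - 58)))/(-14804) + 33/(-13684))) + 17564 = (18206 + ((2*sqrt(4)*(-128 + sqrt(4)))*(-1/14804) + 33*(-1/13684))) + 17564 = (18206 + ((2*2*(-128 + 2))*(-1/14804) - 3/1244)) + 17564 = (18206 + ((2*2*(-126))*(-1/14804) - 3/1244)) + 17564 = (18206 + (-504*(-1/14804) - 3/1244)) + 17564 = (18206 + (126/3701 - 3/1244)) + 17564 = (18206 + 145641/4604044) + 17564 = 83821370705/4604044 + 17564 = 164686799521/4604044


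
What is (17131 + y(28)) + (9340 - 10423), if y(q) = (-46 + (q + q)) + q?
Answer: 16086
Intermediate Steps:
y(q) = -46 + 3*q (y(q) = (-46 + 2*q) + q = -46 + 3*q)
(17131 + y(28)) + (9340 - 10423) = (17131 + (-46 + 3*28)) + (9340 - 10423) = (17131 + (-46 + 84)) - 1083 = (17131 + 38) - 1083 = 17169 - 1083 = 16086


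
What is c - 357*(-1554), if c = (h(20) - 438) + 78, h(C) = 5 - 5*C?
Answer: 554323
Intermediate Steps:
c = -455 (c = ((5 - 5*20) - 438) + 78 = ((5 - 100) - 438) + 78 = (-95 - 438) + 78 = -533 + 78 = -455)
c - 357*(-1554) = -455 - 357*(-1554) = -455 + 554778 = 554323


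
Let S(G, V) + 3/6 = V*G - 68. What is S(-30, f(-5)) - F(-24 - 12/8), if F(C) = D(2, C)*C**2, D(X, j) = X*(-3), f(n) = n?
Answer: 3983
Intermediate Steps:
S(G, V) = -137/2 + G*V (S(G, V) = -1/2 + (V*G - 68) = -1/2 + (G*V - 68) = -1/2 + (-68 + G*V) = -137/2 + G*V)
D(X, j) = -3*X
F(C) = -6*C**2 (F(C) = (-3*2)*C**2 = -6*C**2)
S(-30, f(-5)) - F(-24 - 12/8) = (-137/2 - 30*(-5)) - (-6)*(-24 - 12/8)**2 = (-137/2 + 150) - (-6)*(-24 - 12*1/8)**2 = 163/2 - (-6)*(-24 - 3/2)**2 = 163/2 - (-6)*(-51/2)**2 = 163/2 - (-6)*2601/4 = 163/2 - 1*(-7803/2) = 163/2 + 7803/2 = 3983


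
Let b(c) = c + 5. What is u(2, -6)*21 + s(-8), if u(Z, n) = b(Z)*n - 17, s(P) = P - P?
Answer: -1239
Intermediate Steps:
b(c) = 5 + c
s(P) = 0
u(Z, n) = -17 + n*(5 + Z) (u(Z, n) = (5 + Z)*n - 17 = n*(5 + Z) - 17 = -17 + n*(5 + Z))
u(2, -6)*21 + s(-8) = (-17 - 6*(5 + 2))*21 + 0 = (-17 - 6*7)*21 + 0 = (-17 - 42)*21 + 0 = -59*21 + 0 = -1239 + 0 = -1239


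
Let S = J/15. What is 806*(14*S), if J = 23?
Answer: 259532/15 ≈ 17302.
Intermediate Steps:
S = 23/15 ≈ 1.5333
806*(14*S) = 806*(14*(23/15)) = 806*(322/15) = 259532/15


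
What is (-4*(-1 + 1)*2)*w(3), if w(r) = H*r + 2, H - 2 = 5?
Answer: 0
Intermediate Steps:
H = 7 (H = 2 + 5 = 7)
w(r) = 2 + 7*r (w(r) = 7*r + 2 = 2 + 7*r)
(-4*(-1 + 1)*2)*w(3) = (-4*(-1 + 1)*2)*(2 + 7*3) = (-4*0*2)*(2 + 21) = (0*2)*23 = 0*23 = 0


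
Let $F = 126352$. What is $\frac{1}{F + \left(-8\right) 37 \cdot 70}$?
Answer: $\frac{1}{105632} \approx 9.4668 \cdot 10^{-6}$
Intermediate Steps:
$\frac{1}{F + \left(-8\right) 37 \cdot 70} = \frac{1}{126352 + \left(-8\right) 37 \cdot 70} = \frac{1}{126352 - 20720} = \frac{1}{105632}$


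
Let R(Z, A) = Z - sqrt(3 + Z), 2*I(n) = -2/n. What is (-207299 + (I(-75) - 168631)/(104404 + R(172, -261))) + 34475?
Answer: -141753376886796424/820210470075 - 12647324*sqrt(7)/164042094015 ≈ -1.7283e+5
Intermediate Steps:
I(n) = -1/n (I(n) = (-2/n)/2 = -1/n)
(-207299 + (I(-75) - 168631)/(104404 + R(172, -261))) + 34475 = (-207299 + (-1/(-75) - 168631)/(104404 + (172 - sqrt(3 + 172)))) + 34475 = (-207299 + (-1*(-1/75) - 168631)/(104404 + (172 - sqrt(175)))) + 34475 = (-207299 + (1/75 - 168631)/(104404 + (172 - 5*sqrt(7)))) + 34475 = (-207299 - 12647324/(75*(104404 + (172 - 5*sqrt(7))))) + 34475 = (-207299 - 12647324/(75*(104576 - 5*sqrt(7)))) + 34475 = -172824 - 12647324/(75*(104576 - 5*sqrt(7)))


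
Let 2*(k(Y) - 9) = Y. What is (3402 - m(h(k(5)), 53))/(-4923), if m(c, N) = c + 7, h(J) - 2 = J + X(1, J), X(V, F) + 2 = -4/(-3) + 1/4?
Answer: -40583/59076 ≈ -0.68696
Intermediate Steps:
X(V, F) = -5/12 (X(V, F) = -2 + (-4/(-3) + 1/4) = -2 + (-4*(-1/3) + 1*(1/4)) = -2 + (4/3 + 1/4) = -2 + 19/12 = -5/12)
k(Y) = 9 + Y/2
h(J) = 19/12 + J (h(J) = 2 + (J - 5/12) = 2 + (-5/12 + J) = 19/12 + J)
m(c, N) = 7 + c
(3402 - m(h(k(5)), 53))/(-4923) = (3402 - (7 + (19/12 + (9 + (1/2)*5))))/(-4923) = (3402 - (7 + (19/12 + (9 + 5/2))))*(-1/4923) = (3402 - (7 + (19/12 + 23/2)))*(-1/4923) = (3402 - (7 + 157/12))*(-1/4923) = (3402 - 1*241/12)*(-1/4923) = (3402 - 241/12)*(-1/4923) = (40583/12)*(-1/4923) = -40583/59076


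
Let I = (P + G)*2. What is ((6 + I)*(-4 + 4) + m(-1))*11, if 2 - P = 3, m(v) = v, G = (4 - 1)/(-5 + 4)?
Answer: -11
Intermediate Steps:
G = -3 (G = 3/(-1) = 3*(-1) = -3)
P = -1 (P = 2 - 1*3 = 2 - 3 = -1)
I = -8 (I = (-1 - 3)*2 = -4*2 = -8)
((6 + I)*(-4 + 4) + m(-1))*11 = ((6 - 8)*(-4 + 4) - 1)*11 = (-2*0 - 1)*11 = (0 - 1)*11 = -1*11 = -11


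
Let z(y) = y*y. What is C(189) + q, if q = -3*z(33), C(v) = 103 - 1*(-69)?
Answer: -3095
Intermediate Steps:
C(v) = 172 (C(v) = 103 + 69 = 172)
z(y) = y²
q = -3267 (q = -3*33² = -3*1089 = -3267)
C(189) + q = 172 - 3267 = -3095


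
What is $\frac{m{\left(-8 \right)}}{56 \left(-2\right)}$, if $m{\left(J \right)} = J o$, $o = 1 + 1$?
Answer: $\frac{1}{7} \approx 0.14286$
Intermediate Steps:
$o = 2$
$m{\left(J \right)} = 2 J$ ($m{\left(J \right)} = J 2 = 2 J$)
$\frac{m{\left(-8 \right)}}{56 \left(-2\right)} = \frac{2 \left(-8\right)}{56 \left(-2\right)} = \frac{1}{-112} \left(-16\right) = \left(- \frac{1}{112}\right) \left(-16\right) = \frac{1}{7}$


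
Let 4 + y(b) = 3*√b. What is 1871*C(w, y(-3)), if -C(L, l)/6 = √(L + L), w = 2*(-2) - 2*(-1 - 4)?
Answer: -22452*√3 ≈ -38888.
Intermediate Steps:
y(b) = -4 + 3*√b
w = 6 (w = -4 - 2*(-5) = -4 + 10 = 6)
C(L, l) = -6*√2*√L (C(L, l) = -6*√(L + L) = -6*√2*√L)
1871*C(w, y(-3)) = 1871*(-6*√2*√6) = 1871*(-12*√3) = -22452*√3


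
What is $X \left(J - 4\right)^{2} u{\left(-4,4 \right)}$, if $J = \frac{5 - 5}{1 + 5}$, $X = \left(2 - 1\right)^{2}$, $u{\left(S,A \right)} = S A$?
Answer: $-256$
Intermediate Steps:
$u{\left(S,A \right)} = A S$
$X = 1$ ($X = \left(2 + \left(-2 + 1\right)\right)^{2} = \left(2 - 1\right)^{2} = 1^{2} = 1$)
$J = 0$ ($J = \frac{0}{6} = 0 \cdot \frac{1}{6} = 0$)
$X \left(J - 4\right)^{2} u{\left(-4,4 \right)} = 1 \left(0 - 4\right)^{2} \cdot 4 \left(-4\right) = 1 \left(-4\right)^{2} \left(-16\right) = 1 \cdot 16 \left(-16\right) = 16 \left(-16\right) = -256$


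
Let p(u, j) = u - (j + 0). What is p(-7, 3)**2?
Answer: 100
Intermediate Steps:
p(u, j) = u - j
p(-7, 3)**2 = (-7 - 1*3)**2 = (-7 - 3)**2 = (-10)**2 = 100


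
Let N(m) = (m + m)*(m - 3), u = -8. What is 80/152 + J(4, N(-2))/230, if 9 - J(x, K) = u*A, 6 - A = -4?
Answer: 3991/4370 ≈ 0.91327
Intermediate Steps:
A = 10 (A = 6 - 1*(-4) = 6 + 4 = 10)
N(m) = 2*m*(-3 + m) (N(m) = (2*m)*(-3 + m) = 2*m*(-3 + m))
J(x, K) = 89 (J(x, K) = 9 - (-8)*10 = 9 - 1*(-80) = 9 + 80 = 89)
80/152 + J(4, N(-2))/230 = 80/152 + 89/230 = 80*(1/152) + 89*(1/230) = 10/19 + 89/230 = 3991/4370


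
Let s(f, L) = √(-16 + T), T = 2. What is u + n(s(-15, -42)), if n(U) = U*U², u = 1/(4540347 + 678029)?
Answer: 1/5218376 - 14*I*√14 ≈ 1.9163e-7 - 52.383*I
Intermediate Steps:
u = 1/5218376 ≈ 1.9163e-7
s(f, L) = I*√14 (s(f, L) = √(-16 + 2) = √(-14) = I*√14)
n(U) = U³
u + n(s(-15, -42)) = 1/5218376 + (I*√14)³ = 1/5218376 - 14*I*√14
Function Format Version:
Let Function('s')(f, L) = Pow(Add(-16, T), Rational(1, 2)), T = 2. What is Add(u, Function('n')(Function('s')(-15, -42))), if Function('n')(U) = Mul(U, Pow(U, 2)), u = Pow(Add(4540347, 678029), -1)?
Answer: Add(Rational(1, 5218376), Mul(-14, I, Pow(14, Rational(1, 2)))) ≈ Add(1.9163e-7, Mul(-52.383, I))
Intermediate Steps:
u = Rational(1, 5218376) (u = Pow(5218376, -1) = Rational(1, 5218376) ≈ 1.9163e-7)
Function('s')(f, L) = Mul(I, Pow(14, Rational(1, 2))) (Function('s')(f, L) = Pow(Add(-16, 2), Rational(1, 2)) = Pow(-14, Rational(1, 2)) = Mul(I, Pow(14, Rational(1, 2))))
Function('n')(U) = Pow(U, 3)
Add(u, Function('n')(Function('s')(-15, -42))) = Add(Rational(1, 5218376), Pow(Mul(I, Pow(14, Rational(1, 2))), 3)) = Add(Rational(1, 5218376), Mul(-14, I, Pow(14, Rational(1, 2))))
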